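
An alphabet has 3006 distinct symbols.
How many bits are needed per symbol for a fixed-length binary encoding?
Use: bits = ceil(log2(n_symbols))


log2(3006) = 11.5536
Bracket: 2^11 = 2048 < 3006 <= 2^12 = 4096
So ceil(log2(3006)) = 12

bits = ceil(log2(3006)) = ceil(11.5536) = 12 bits


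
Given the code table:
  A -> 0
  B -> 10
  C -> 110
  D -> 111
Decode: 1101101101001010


Decoding:
110 -> C
110 -> C
110 -> C
10 -> B
0 -> A
10 -> B
10 -> B


Result: CCCBABB


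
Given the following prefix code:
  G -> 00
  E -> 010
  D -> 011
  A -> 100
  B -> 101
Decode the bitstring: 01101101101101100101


Decoding step by step:
Bits 011 -> D
Bits 011 -> D
Bits 011 -> D
Bits 011 -> D
Bits 011 -> D
Bits 00 -> G
Bits 101 -> B


Decoded message: DDDDDGB


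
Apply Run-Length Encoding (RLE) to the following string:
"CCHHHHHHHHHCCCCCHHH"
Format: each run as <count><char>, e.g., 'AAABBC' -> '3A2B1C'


Scanning runs left to right:
  i=0: run of 'C' x 2 -> '2C'
  i=2: run of 'H' x 9 -> '9H'
  i=11: run of 'C' x 5 -> '5C'
  i=16: run of 'H' x 3 -> '3H'

RLE = 2C9H5C3H


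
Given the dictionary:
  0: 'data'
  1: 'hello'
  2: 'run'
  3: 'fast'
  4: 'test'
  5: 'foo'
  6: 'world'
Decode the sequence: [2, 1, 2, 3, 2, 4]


Look up each index in the dictionary:
  2 -> 'run'
  1 -> 'hello'
  2 -> 'run'
  3 -> 'fast'
  2 -> 'run'
  4 -> 'test'

Decoded: "run hello run fast run test"


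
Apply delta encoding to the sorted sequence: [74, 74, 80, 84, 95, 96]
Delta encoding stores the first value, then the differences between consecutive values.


First value: 74
Deltas:
  74 - 74 = 0
  80 - 74 = 6
  84 - 80 = 4
  95 - 84 = 11
  96 - 95 = 1


Delta encoded: [74, 0, 6, 4, 11, 1]


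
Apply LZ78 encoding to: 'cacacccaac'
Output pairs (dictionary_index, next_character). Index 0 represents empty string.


LZ78 encoding steps:
Dictionary: {0: ''}
Step 1: w='' (idx 0), next='c' -> output (0, 'c'), add 'c' as idx 1
Step 2: w='' (idx 0), next='a' -> output (0, 'a'), add 'a' as idx 2
Step 3: w='c' (idx 1), next='a' -> output (1, 'a'), add 'ca' as idx 3
Step 4: w='c' (idx 1), next='c' -> output (1, 'c'), add 'cc' as idx 4
Step 5: w='ca' (idx 3), next='a' -> output (3, 'a'), add 'caa' as idx 5
Step 6: w='c' (idx 1), end of input -> output (1, '')


Encoded: [(0, 'c'), (0, 'a'), (1, 'a'), (1, 'c'), (3, 'a'), (1, '')]


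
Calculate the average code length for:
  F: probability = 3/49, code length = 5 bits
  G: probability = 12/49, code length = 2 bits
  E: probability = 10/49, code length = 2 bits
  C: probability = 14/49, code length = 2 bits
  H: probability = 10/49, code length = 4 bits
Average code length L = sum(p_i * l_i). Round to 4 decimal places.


Weighted contributions p_i * l_i:
  F: (3/49) * 5 = 15/49
  G: (12/49) * 2 = 24/49
  E: (10/49) * 2 = 20/49
  C: (14/49) * 2 = 28/49
  H: (10/49) * 4 = 40/49
Sum = (15 + 24 + 20 + 28 + 40)/49 = 127/49

L = 127/49 = 2.5918 bits/symbol


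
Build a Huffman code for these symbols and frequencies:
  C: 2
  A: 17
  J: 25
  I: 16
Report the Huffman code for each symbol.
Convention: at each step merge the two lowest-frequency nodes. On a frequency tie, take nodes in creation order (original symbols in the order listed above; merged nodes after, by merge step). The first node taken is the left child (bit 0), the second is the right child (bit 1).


Huffman tree construction:
Step 1: Merge C(2) + I(16) = 18
Step 2: Merge A(17) + (C+I)(18) = 35
Step 3: Merge J(25) + (A+(C+I))(35) = 60
Read each symbol's code off the tree from the root (left child = 0, right child = 1).

Codes:
  C: 110 (length 3)
  A: 10 (length 2)
  J: 0 (length 1)
  I: 111 (length 3)
Average code length: 113/60 = 1.8833 bits/symbol


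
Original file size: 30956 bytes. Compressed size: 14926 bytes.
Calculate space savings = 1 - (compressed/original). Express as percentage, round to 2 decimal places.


ratio = compressed/original = 14926/30956 = 0.482168
savings = 1 - ratio = 1 - 0.482168 = 0.517832
as a percentage: 0.517832 * 100 = 51.78%

Space savings = 1 - 14926/30956 = 51.78%


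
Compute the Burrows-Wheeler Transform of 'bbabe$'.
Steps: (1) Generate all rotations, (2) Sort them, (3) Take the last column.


Rotations (sorted):
  0: $bbabe -> last char: e
  1: abe$bb -> last char: b
  2: babe$b -> last char: b
  3: bbabe$ -> last char: $
  4: be$bba -> last char: a
  5: e$bbab -> last char: b


BWT = ebb$ab


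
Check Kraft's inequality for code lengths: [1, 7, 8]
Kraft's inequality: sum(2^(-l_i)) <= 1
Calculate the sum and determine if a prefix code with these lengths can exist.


Sum = 2^(-1) + 2^(-7) + 2^(-8)
    = 0.5 + 0.0078125 + 0.00390625
    = 131/256 = 0.51171875
Since 0.51171875 <= 1, Kraft's inequality IS satisfied.
A prefix code with these lengths CAN exist.

Kraft sum = 0.51171875. Satisfied.


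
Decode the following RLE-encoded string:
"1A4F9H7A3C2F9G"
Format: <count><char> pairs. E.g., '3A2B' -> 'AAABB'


Expanding each <count><char> pair:
  1A -> 'A'
  4F -> 'FFFF'
  9H -> 'HHHHHHHHH'
  7A -> 'AAAAAAA'
  3C -> 'CCC'
  2F -> 'FF'
  9G -> 'GGGGGGGGG'

Decoded = AFFFFHHHHHHHHHAAAAAAACCCFFGGGGGGGGG


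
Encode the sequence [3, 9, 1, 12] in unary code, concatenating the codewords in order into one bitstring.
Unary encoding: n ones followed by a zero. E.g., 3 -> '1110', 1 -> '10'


Encode each number as n ones followed by a terminating 0:
  3 -> 1110 (4 bits)
  9 -> 1111111110 (10 bits)
  1 -> 10 (2 bits)
  12 -> 1111111111110 (13 bits)
Total length = 4 + 10 + 2 + 13 = 29 bits.

Unary([3, 9, 1, 12]) = 11101111111110101111111111110 (29 bits)


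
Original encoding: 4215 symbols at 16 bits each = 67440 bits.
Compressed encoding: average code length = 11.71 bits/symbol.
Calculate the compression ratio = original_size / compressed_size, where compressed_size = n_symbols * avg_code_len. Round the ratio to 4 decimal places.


original_size = n_symbols * orig_bits = 4215 * 16 = 67440 bits
compressed_size = n_symbols * avg_code_len = 4215 * 11.71 = 49357.65 bits
ratio = original_size / compressed_size = 67440 / 49357.65 = 1.3664

Compression ratio = 1.3664


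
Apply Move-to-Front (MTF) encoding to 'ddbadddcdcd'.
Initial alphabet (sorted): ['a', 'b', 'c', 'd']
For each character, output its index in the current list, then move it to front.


MTF encoding:
'd': index 3 in ['a', 'b', 'c', 'd'] -> ['d', 'a', 'b', 'c']
'd': index 0 in ['d', 'a', 'b', 'c'] -> ['d', 'a', 'b', 'c']
'b': index 2 in ['d', 'a', 'b', 'c'] -> ['b', 'd', 'a', 'c']
'a': index 2 in ['b', 'd', 'a', 'c'] -> ['a', 'b', 'd', 'c']
'd': index 2 in ['a', 'b', 'd', 'c'] -> ['d', 'a', 'b', 'c']
'd': index 0 in ['d', 'a', 'b', 'c'] -> ['d', 'a', 'b', 'c']
'd': index 0 in ['d', 'a', 'b', 'c'] -> ['d', 'a', 'b', 'c']
'c': index 3 in ['d', 'a', 'b', 'c'] -> ['c', 'd', 'a', 'b']
'd': index 1 in ['c', 'd', 'a', 'b'] -> ['d', 'c', 'a', 'b']
'c': index 1 in ['d', 'c', 'a', 'b'] -> ['c', 'd', 'a', 'b']
'd': index 1 in ['c', 'd', 'a', 'b'] -> ['d', 'c', 'a', 'b']


Output: [3, 0, 2, 2, 2, 0, 0, 3, 1, 1, 1]


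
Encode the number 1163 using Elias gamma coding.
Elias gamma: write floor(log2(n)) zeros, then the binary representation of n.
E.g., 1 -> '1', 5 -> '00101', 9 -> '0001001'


num_bits = floor(log2(1163)) + 1 = 11
leading_zeros = num_bits - 1 = 10
binary(1163) = 10010001011

Elias gamma(1163) = '0000000000' + '10010001011' = 000000000010010001011 (21 bits)


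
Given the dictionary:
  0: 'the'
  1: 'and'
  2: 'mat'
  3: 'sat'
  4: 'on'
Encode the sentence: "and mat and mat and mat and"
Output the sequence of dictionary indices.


Look up each word in the dictionary:
  'and' -> 1
  'mat' -> 2
  'and' -> 1
  'mat' -> 2
  'and' -> 1
  'mat' -> 2
  'and' -> 1

Encoded: [1, 2, 1, 2, 1, 2, 1]


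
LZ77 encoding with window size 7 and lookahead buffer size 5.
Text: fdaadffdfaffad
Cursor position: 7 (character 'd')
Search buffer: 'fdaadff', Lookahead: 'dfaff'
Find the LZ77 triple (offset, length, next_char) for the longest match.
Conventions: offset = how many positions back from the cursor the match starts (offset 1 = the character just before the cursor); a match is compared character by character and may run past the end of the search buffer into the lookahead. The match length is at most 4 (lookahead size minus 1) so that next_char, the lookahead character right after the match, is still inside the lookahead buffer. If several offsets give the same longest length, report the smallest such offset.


Try each offset into the search buffer:
  offset=1 (pos 6, char 'f'): match length 0
  offset=2 (pos 5, char 'f'): match length 0
  offset=3 (pos 4, char 'd'): match length 2
  offset=4 (pos 3, char 'a'): match length 0
  offset=5 (pos 2, char 'a'): match length 0
  offset=6 (pos 1, char 'd'): match length 1
  offset=7 (pos 0, char 'f'): match length 0
Longest match has length 2 at offset 3.
next_char = character at position 7 + 2 = 9 -> 'a'

Best match: offset=3, length=2 (matching 'df' starting at position 4)
LZ77 triple: (3, 2, 'a')


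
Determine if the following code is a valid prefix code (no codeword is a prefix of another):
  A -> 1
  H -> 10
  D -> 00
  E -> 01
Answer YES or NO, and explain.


Checking each pair (does one codeword prefix another?):
  A='1' vs H='10': prefix -- VIOLATION

NO -- this is NOT a valid prefix code. A (1) is a prefix of H (10).


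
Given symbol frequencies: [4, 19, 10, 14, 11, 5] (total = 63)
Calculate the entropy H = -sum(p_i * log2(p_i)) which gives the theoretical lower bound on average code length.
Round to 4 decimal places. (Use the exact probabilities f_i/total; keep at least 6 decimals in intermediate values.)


Per-symbol terms -p_i * log2(p_i) with p_i = f_i/63:
  p = 4/63 = 0.063492: log2(p) = -3.977280, -p*log2(p) = 0.252526
  p = 19/63 = 0.301587: log2(p) = -1.729352, -p*log2(p) = 0.521551
  p = 10/63 = 0.158730: log2(p) = -2.655352, -p*log2(p) = 0.421484
  p = 14/63 = 0.222222: log2(p) = -2.169925, -p*log2(p) = 0.482206
  p = 11/63 = 0.174603: log2(p) = -2.517848, -p*log2(p) = 0.439624
  p = 5/63 = 0.079365: log2(p) = -3.655352, -p*log2(p) = 0.290107
H = 0.252526 + 0.521551 + 0.421484 + 0.482206 + 0.439624 + 0.290107 = 2.407498

H = 2.4075 bits/symbol


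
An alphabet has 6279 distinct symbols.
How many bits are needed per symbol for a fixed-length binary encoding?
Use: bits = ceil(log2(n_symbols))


log2(6279) = 12.6163
Bracket: 2^12 = 4096 < 6279 <= 2^13 = 8192
So ceil(log2(6279)) = 13

bits = ceil(log2(6279)) = ceil(12.6163) = 13 bits


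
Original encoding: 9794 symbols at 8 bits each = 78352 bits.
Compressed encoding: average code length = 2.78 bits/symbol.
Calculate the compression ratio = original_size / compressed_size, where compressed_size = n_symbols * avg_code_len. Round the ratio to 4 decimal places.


original_size = n_symbols * orig_bits = 9794 * 8 = 78352 bits
compressed_size = n_symbols * avg_code_len = 9794 * 2.78 = 27227.32 bits
ratio = original_size / compressed_size = 78352 / 27227.32 = 2.8777

Compression ratio = 2.8777


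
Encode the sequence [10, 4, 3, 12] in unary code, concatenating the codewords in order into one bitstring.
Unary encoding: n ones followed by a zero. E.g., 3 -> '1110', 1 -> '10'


Encode each number as n ones followed by a terminating 0:
  10 -> 11111111110 (11 bits)
  4 -> 11110 (5 bits)
  3 -> 1110 (4 bits)
  12 -> 1111111111110 (13 bits)
Total length = 11 + 5 + 4 + 13 = 33 bits.

Unary([10, 4, 3, 12]) = 111111111101111011101111111111110 (33 bits)


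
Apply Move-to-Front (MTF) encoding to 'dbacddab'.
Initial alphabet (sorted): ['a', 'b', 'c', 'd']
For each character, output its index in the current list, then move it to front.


MTF encoding:
'd': index 3 in ['a', 'b', 'c', 'd'] -> ['d', 'a', 'b', 'c']
'b': index 2 in ['d', 'a', 'b', 'c'] -> ['b', 'd', 'a', 'c']
'a': index 2 in ['b', 'd', 'a', 'c'] -> ['a', 'b', 'd', 'c']
'c': index 3 in ['a', 'b', 'd', 'c'] -> ['c', 'a', 'b', 'd']
'd': index 3 in ['c', 'a', 'b', 'd'] -> ['d', 'c', 'a', 'b']
'd': index 0 in ['d', 'c', 'a', 'b'] -> ['d', 'c', 'a', 'b']
'a': index 2 in ['d', 'c', 'a', 'b'] -> ['a', 'd', 'c', 'b']
'b': index 3 in ['a', 'd', 'c', 'b'] -> ['b', 'a', 'd', 'c']


Output: [3, 2, 2, 3, 3, 0, 2, 3]


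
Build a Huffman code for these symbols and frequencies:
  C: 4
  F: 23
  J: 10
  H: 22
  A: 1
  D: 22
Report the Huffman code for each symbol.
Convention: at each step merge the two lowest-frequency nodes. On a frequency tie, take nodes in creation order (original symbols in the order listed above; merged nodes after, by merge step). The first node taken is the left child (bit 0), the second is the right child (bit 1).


Huffman tree construction:
Step 1: Merge A(1) + C(4) = 5
Step 2: Merge (A+C)(5) + J(10) = 15
Step 3: Merge ((A+C)+J)(15) + H(22) = 37
Step 4: Merge D(22) + F(23) = 45
Step 5: Merge (((A+C)+J)+H)(37) + (D+F)(45) = 82
Read each symbol's code off the tree from the root (left child = 0, right child = 1).

Codes:
  C: 0001 (length 4)
  F: 11 (length 2)
  J: 001 (length 3)
  H: 01 (length 2)
  A: 0000 (length 4)
  D: 10 (length 2)
Average code length: 184/82 = 2.2439 bits/symbol


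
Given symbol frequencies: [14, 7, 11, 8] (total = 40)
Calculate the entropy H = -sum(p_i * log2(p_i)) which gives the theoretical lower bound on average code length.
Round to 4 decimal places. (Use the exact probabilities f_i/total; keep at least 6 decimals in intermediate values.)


Per-symbol terms -p_i * log2(p_i) with p_i = f_i/40:
  p = 14/40 = 0.350000: log2(p) = -1.514573, -p*log2(p) = 0.530101
  p = 7/40 = 0.175000: log2(p) = -2.514573, -p*log2(p) = 0.440050
  p = 11/40 = 0.275000: log2(p) = -1.862496, -p*log2(p) = 0.512187
  p = 8/40 = 0.200000: log2(p) = -2.321928, -p*log2(p) = 0.464386
H = 0.530101 + 0.440050 + 0.512187 + 0.464386 = 1.946724

H = 1.9467 bits/symbol


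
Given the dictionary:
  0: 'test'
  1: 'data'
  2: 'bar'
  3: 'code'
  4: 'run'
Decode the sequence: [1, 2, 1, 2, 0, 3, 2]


Look up each index in the dictionary:
  1 -> 'data'
  2 -> 'bar'
  1 -> 'data'
  2 -> 'bar'
  0 -> 'test'
  3 -> 'code'
  2 -> 'bar'

Decoded: "data bar data bar test code bar"


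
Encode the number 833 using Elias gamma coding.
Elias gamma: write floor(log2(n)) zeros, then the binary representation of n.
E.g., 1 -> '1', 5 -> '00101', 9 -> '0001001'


num_bits = floor(log2(833)) + 1 = 10
leading_zeros = num_bits - 1 = 9
binary(833) = 1101000001

Elias gamma(833) = '000000000' + '1101000001' = 0000000001101000001 (19 bits)


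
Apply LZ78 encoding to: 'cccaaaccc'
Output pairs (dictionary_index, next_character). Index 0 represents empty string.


LZ78 encoding steps:
Dictionary: {0: ''}
Step 1: w='' (idx 0), next='c' -> output (0, 'c'), add 'c' as idx 1
Step 2: w='c' (idx 1), next='c' -> output (1, 'c'), add 'cc' as idx 2
Step 3: w='' (idx 0), next='a' -> output (0, 'a'), add 'a' as idx 3
Step 4: w='a' (idx 3), next='a' -> output (3, 'a'), add 'aa' as idx 4
Step 5: w='cc' (idx 2), next='c' -> output (2, 'c'), add 'ccc' as idx 5


Encoded: [(0, 'c'), (1, 'c'), (0, 'a'), (3, 'a'), (2, 'c')]


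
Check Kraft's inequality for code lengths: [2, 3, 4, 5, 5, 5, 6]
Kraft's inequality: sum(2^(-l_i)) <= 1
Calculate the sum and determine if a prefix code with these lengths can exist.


Sum = 2^(-2) + 2^(-3) + 2^(-4) + 2^(-5) + 2^(-5) + 2^(-5) + 2^(-6)
    = 0.25 + 0.125 + 0.0625 + 0.03125 + 0.03125 + 0.03125 + 0.015625
    = 35/64 = 0.546875
Since 0.546875 <= 1, Kraft's inequality IS satisfied.
A prefix code with these lengths CAN exist.

Kraft sum = 0.546875. Satisfied.


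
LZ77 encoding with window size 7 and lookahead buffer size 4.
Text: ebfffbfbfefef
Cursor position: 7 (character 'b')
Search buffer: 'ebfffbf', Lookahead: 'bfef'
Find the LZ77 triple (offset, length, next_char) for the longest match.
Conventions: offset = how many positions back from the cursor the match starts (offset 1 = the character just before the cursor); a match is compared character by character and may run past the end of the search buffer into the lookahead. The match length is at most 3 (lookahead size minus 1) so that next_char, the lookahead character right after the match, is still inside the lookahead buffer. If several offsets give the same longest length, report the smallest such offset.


Try each offset into the search buffer:
  offset=1 (pos 6, char 'f'): match length 0
  offset=2 (pos 5, char 'b'): match length 2
  offset=3 (pos 4, char 'f'): match length 0
  offset=4 (pos 3, char 'f'): match length 0
  offset=5 (pos 2, char 'f'): match length 0
  offset=6 (pos 1, char 'b'): match length 2
  offset=7 (pos 0, char 'e'): match length 0
Longest match has length 2, found at offsets 2, 6; take the smallest, offset 2.
next_char = character at position 7 + 2 = 9 -> 'e'

Best match: offset=2, length=2 (matching 'bf' starting at position 5)
LZ77 triple: (2, 2, 'e')


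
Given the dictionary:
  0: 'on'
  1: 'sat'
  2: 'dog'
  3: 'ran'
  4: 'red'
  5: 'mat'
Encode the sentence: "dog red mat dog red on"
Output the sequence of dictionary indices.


Look up each word in the dictionary:
  'dog' -> 2
  'red' -> 4
  'mat' -> 5
  'dog' -> 2
  'red' -> 4
  'on' -> 0

Encoded: [2, 4, 5, 2, 4, 0]


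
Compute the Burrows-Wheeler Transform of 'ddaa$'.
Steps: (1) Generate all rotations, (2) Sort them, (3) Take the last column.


Rotations (sorted):
  0: $ddaa -> last char: a
  1: a$dda -> last char: a
  2: aa$dd -> last char: d
  3: daa$d -> last char: d
  4: ddaa$ -> last char: $


BWT = aadd$


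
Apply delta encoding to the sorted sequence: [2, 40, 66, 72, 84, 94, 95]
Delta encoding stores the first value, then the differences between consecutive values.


First value: 2
Deltas:
  40 - 2 = 38
  66 - 40 = 26
  72 - 66 = 6
  84 - 72 = 12
  94 - 84 = 10
  95 - 94 = 1


Delta encoded: [2, 38, 26, 6, 12, 10, 1]


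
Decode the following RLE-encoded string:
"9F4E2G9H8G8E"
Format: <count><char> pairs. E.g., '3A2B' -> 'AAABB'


Expanding each <count><char> pair:
  9F -> 'FFFFFFFFF'
  4E -> 'EEEE'
  2G -> 'GG'
  9H -> 'HHHHHHHHH'
  8G -> 'GGGGGGGG'
  8E -> 'EEEEEEEE'

Decoded = FFFFFFFFFEEEEGGHHHHHHHHHGGGGGGGGEEEEEEEE


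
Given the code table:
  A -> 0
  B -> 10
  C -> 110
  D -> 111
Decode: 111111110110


Decoding:
111 -> D
111 -> D
110 -> C
110 -> C


Result: DDCC


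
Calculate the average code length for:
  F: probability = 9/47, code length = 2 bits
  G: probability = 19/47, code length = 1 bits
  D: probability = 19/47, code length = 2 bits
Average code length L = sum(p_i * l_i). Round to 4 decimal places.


Weighted contributions p_i * l_i:
  F: (9/47) * 2 = 18/47
  G: (19/47) * 1 = 19/47
  D: (19/47) * 2 = 38/47
Sum = (18 + 19 + 38)/47 = 75/47

L = 75/47 = 1.5957 bits/symbol


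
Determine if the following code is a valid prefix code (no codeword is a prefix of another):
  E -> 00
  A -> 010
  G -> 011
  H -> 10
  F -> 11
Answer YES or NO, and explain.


Checking each pair (does one codeword prefix another?):
  E='00' vs A='010': no prefix
  E='00' vs G='011': no prefix
  E='00' vs H='10': no prefix
  E='00' vs F='11': no prefix
  A='010' vs E='00': no prefix
  A='010' vs G='011': no prefix
  A='010' vs H='10': no prefix
  A='010' vs F='11': no prefix
  G='011' vs E='00': no prefix
  G='011' vs A='010': no prefix
  G='011' vs H='10': no prefix
  G='011' vs F='11': no prefix
  H='10' vs E='00': no prefix
  H='10' vs A='010': no prefix
  H='10' vs G='011': no prefix
  H='10' vs F='11': no prefix
  F='11' vs E='00': no prefix
  F='11' vs A='010': no prefix
  F='11' vs G='011': no prefix
  F='11' vs H='10': no prefix
No violation found over all pairs.

YES -- this is a valid prefix code. No codeword is a prefix of any other codeword.


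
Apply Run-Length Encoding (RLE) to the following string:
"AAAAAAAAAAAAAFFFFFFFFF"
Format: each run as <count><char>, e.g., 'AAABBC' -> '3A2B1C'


Scanning runs left to right:
  i=0: run of 'A' x 13 -> '13A'
  i=13: run of 'F' x 9 -> '9F'

RLE = 13A9F


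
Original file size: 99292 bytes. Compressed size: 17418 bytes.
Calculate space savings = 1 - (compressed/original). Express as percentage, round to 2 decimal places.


ratio = compressed/original = 17418/99292 = 0.175422
savings = 1 - ratio = 1 - 0.175422 = 0.824578
as a percentage: 0.824578 * 100 = 82.46%

Space savings = 1 - 17418/99292 = 82.46%


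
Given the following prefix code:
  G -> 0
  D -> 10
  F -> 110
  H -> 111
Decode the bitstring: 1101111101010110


Decoding step by step:
Bits 110 -> F
Bits 111 -> H
Bits 110 -> F
Bits 10 -> D
Bits 10 -> D
Bits 110 -> F


Decoded message: FHFDDF


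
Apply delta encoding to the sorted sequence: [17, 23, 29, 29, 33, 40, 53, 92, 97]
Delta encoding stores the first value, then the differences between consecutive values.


First value: 17
Deltas:
  23 - 17 = 6
  29 - 23 = 6
  29 - 29 = 0
  33 - 29 = 4
  40 - 33 = 7
  53 - 40 = 13
  92 - 53 = 39
  97 - 92 = 5


Delta encoded: [17, 6, 6, 0, 4, 7, 13, 39, 5]


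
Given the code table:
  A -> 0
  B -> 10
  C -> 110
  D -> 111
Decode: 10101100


Decoding:
10 -> B
10 -> B
110 -> C
0 -> A


Result: BBCA


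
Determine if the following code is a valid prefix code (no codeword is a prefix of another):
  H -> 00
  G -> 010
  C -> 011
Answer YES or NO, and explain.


Checking each pair (does one codeword prefix another?):
  H='00' vs G='010': no prefix
  H='00' vs C='011': no prefix
  G='010' vs H='00': no prefix
  G='010' vs C='011': no prefix
  C='011' vs H='00': no prefix
  C='011' vs G='010': no prefix
No violation found over all pairs.

YES -- this is a valid prefix code. No codeword is a prefix of any other codeword.


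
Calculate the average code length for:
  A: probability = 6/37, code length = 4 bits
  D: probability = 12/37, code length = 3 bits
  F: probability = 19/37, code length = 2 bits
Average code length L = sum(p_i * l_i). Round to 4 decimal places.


Weighted contributions p_i * l_i:
  A: (6/37) * 4 = 24/37
  D: (12/37) * 3 = 36/37
  F: (19/37) * 2 = 38/37
Sum = (24 + 36 + 38)/37 = 98/37

L = 98/37 = 2.6486 bits/symbol


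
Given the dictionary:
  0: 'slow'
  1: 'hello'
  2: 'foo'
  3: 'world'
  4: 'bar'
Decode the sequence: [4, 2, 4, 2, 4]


Look up each index in the dictionary:
  4 -> 'bar'
  2 -> 'foo'
  4 -> 'bar'
  2 -> 'foo'
  4 -> 'bar'

Decoded: "bar foo bar foo bar"


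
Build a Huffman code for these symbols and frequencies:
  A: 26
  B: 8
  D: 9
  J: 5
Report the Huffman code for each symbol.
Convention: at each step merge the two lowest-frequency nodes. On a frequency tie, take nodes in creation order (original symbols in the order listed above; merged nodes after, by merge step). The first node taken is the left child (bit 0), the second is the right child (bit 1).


Huffman tree construction:
Step 1: Merge J(5) + B(8) = 13
Step 2: Merge D(9) + (J+B)(13) = 22
Step 3: Merge (D+(J+B))(22) + A(26) = 48
Read each symbol's code off the tree from the root (left child = 0, right child = 1).

Codes:
  A: 1 (length 1)
  B: 011 (length 3)
  D: 00 (length 2)
  J: 010 (length 3)
Average code length: 83/48 = 1.7292 bits/symbol


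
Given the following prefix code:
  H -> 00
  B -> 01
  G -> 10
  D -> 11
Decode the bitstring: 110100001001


Decoding step by step:
Bits 11 -> D
Bits 01 -> B
Bits 00 -> H
Bits 00 -> H
Bits 10 -> G
Bits 01 -> B


Decoded message: DBHHGB


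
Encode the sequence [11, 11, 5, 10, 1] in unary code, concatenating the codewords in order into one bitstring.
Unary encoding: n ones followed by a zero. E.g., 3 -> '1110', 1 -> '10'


Encode each number as n ones followed by a terminating 0:
  11 -> 111111111110 (12 bits)
  11 -> 111111111110 (12 bits)
  5 -> 111110 (6 bits)
  10 -> 11111111110 (11 bits)
  1 -> 10 (2 bits)
Total length = 12 + 12 + 6 + 11 + 2 = 43 bits.

Unary([11, 11, 5, 10, 1]) = 1111111111101111111111101111101111111111010 (43 bits)


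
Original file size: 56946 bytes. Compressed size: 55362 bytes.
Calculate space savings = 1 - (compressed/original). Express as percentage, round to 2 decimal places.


ratio = compressed/original = 55362/56946 = 0.972184
savings = 1 - ratio = 1 - 0.972184 = 0.027816
as a percentage: 0.027816 * 100 = 2.78%

Space savings = 1 - 55362/56946 = 2.78%


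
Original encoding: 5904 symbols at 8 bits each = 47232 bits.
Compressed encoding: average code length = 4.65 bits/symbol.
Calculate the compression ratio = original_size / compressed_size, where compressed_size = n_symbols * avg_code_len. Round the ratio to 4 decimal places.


original_size = n_symbols * orig_bits = 5904 * 8 = 47232 bits
compressed_size = n_symbols * avg_code_len = 5904 * 4.65 = 27453.6 bits
ratio = original_size / compressed_size = 47232 / 27453.6 = 1.7204

Compression ratio = 1.7204


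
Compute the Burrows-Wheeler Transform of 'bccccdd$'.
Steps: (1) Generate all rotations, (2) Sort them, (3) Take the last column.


Rotations (sorted):
  0: $bccccdd -> last char: d
  1: bccccdd$ -> last char: $
  2: ccccdd$b -> last char: b
  3: cccdd$bc -> last char: c
  4: ccdd$bcc -> last char: c
  5: cdd$bccc -> last char: c
  6: d$bccccd -> last char: d
  7: dd$bcccc -> last char: c


BWT = d$bcccdc


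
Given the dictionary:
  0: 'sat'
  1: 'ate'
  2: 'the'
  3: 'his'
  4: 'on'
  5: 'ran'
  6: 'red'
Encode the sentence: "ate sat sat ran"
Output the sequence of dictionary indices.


Look up each word in the dictionary:
  'ate' -> 1
  'sat' -> 0
  'sat' -> 0
  'ran' -> 5

Encoded: [1, 0, 0, 5]


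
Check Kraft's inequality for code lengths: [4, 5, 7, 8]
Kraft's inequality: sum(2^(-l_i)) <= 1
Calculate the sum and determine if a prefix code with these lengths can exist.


Sum = 2^(-4) + 2^(-5) + 2^(-7) + 2^(-8)
    = 0.0625 + 0.03125 + 0.0078125 + 0.00390625
    = 27/256 = 0.10546875
Since 0.10546875 <= 1, Kraft's inequality IS satisfied.
A prefix code with these lengths CAN exist.

Kraft sum = 0.10546875. Satisfied.


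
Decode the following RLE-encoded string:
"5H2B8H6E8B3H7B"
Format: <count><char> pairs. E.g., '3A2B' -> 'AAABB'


Expanding each <count><char> pair:
  5H -> 'HHHHH'
  2B -> 'BB'
  8H -> 'HHHHHHHH'
  6E -> 'EEEEEE'
  8B -> 'BBBBBBBB'
  3H -> 'HHH'
  7B -> 'BBBBBBB'

Decoded = HHHHHBBHHHHHHHHEEEEEEBBBBBBBBHHHBBBBBBB


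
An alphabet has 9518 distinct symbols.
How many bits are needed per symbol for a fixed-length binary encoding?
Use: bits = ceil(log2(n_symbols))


log2(9518) = 13.2164
Bracket: 2^13 = 8192 < 9518 <= 2^14 = 16384
So ceil(log2(9518)) = 14

bits = ceil(log2(9518)) = ceil(13.2164) = 14 bits


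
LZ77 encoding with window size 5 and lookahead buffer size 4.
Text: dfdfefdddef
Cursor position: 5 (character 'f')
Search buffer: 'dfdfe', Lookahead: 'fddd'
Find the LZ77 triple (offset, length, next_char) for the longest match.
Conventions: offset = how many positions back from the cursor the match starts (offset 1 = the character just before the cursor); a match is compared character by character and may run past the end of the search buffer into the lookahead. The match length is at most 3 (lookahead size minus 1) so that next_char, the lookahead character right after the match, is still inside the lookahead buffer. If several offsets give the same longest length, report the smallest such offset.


Try each offset into the search buffer:
  offset=1 (pos 4, char 'e'): match length 0
  offset=2 (pos 3, char 'f'): match length 1
  offset=3 (pos 2, char 'd'): match length 0
  offset=4 (pos 1, char 'f'): match length 2
  offset=5 (pos 0, char 'd'): match length 0
Longest match has length 2 at offset 4.
next_char = character at position 5 + 2 = 7 -> 'd'

Best match: offset=4, length=2 (matching 'fd' starting at position 1)
LZ77 triple: (4, 2, 'd')


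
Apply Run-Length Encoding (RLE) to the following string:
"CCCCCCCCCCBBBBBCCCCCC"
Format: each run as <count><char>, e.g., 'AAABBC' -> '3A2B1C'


Scanning runs left to right:
  i=0: run of 'C' x 10 -> '10C'
  i=10: run of 'B' x 5 -> '5B'
  i=15: run of 'C' x 6 -> '6C'

RLE = 10C5B6C


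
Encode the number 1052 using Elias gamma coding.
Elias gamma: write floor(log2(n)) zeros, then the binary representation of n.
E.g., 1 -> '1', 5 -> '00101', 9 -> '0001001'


num_bits = floor(log2(1052)) + 1 = 11
leading_zeros = num_bits - 1 = 10
binary(1052) = 10000011100

Elias gamma(1052) = '0000000000' + '10000011100' = 000000000010000011100 (21 bits)


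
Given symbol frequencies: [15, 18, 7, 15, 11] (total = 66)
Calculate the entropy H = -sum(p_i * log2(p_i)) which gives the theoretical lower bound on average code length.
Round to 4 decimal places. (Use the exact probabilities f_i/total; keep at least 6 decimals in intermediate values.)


Per-symbol terms -p_i * log2(p_i) with p_i = f_i/66:
  p = 15/66 = 0.227273: log2(p) = -2.137504, -p*log2(p) = 0.485796
  p = 18/66 = 0.272727: log2(p) = -1.874469, -p*log2(p) = 0.511219
  p = 7/66 = 0.106061: log2(p) = -3.237039, -p*log2(p) = 0.343322
  p = 15/66 = 0.227273: log2(p) = -2.137504, -p*log2(p) = 0.485796
  p = 11/66 = 0.166667: log2(p) = -2.584963, -p*log2(p) = 0.430827
H = 0.485796 + 0.511219 + 0.343322 + 0.485796 + 0.430827 = 2.256960

H = 2.257 bits/symbol


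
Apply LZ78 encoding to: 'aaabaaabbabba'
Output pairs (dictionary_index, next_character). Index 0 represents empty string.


LZ78 encoding steps:
Dictionary: {0: ''}
Step 1: w='' (idx 0), next='a' -> output (0, 'a'), add 'a' as idx 1
Step 2: w='a' (idx 1), next='a' -> output (1, 'a'), add 'aa' as idx 2
Step 3: w='' (idx 0), next='b' -> output (0, 'b'), add 'b' as idx 3
Step 4: w='aa' (idx 2), next='a' -> output (2, 'a'), add 'aaa' as idx 4
Step 5: w='b' (idx 3), next='b' -> output (3, 'b'), add 'bb' as idx 5
Step 6: w='a' (idx 1), next='b' -> output (1, 'b'), add 'ab' as idx 6
Step 7: w='b' (idx 3), next='a' -> output (3, 'a'), add 'ba' as idx 7


Encoded: [(0, 'a'), (1, 'a'), (0, 'b'), (2, 'a'), (3, 'b'), (1, 'b'), (3, 'a')]


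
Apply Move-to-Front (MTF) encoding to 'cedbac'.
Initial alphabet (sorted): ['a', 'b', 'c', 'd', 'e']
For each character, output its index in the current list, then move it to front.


MTF encoding:
'c': index 2 in ['a', 'b', 'c', 'd', 'e'] -> ['c', 'a', 'b', 'd', 'e']
'e': index 4 in ['c', 'a', 'b', 'd', 'e'] -> ['e', 'c', 'a', 'b', 'd']
'd': index 4 in ['e', 'c', 'a', 'b', 'd'] -> ['d', 'e', 'c', 'a', 'b']
'b': index 4 in ['d', 'e', 'c', 'a', 'b'] -> ['b', 'd', 'e', 'c', 'a']
'a': index 4 in ['b', 'd', 'e', 'c', 'a'] -> ['a', 'b', 'd', 'e', 'c']
'c': index 4 in ['a', 'b', 'd', 'e', 'c'] -> ['c', 'a', 'b', 'd', 'e']


Output: [2, 4, 4, 4, 4, 4]


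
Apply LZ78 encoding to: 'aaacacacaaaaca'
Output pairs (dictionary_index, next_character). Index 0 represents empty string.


LZ78 encoding steps:
Dictionary: {0: ''}
Step 1: w='' (idx 0), next='a' -> output (0, 'a'), add 'a' as idx 1
Step 2: w='a' (idx 1), next='a' -> output (1, 'a'), add 'aa' as idx 2
Step 3: w='' (idx 0), next='c' -> output (0, 'c'), add 'c' as idx 3
Step 4: w='a' (idx 1), next='c' -> output (1, 'c'), add 'ac' as idx 4
Step 5: w='ac' (idx 4), next='a' -> output (4, 'a'), add 'aca' as idx 5
Step 6: w='aa' (idx 2), next='a' -> output (2, 'a'), add 'aaa' as idx 6
Step 7: w='c' (idx 3), next='a' -> output (3, 'a'), add 'ca' as idx 7


Encoded: [(0, 'a'), (1, 'a'), (0, 'c'), (1, 'c'), (4, 'a'), (2, 'a'), (3, 'a')]


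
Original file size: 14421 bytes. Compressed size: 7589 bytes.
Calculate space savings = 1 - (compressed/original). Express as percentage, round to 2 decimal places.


ratio = compressed/original = 7589/14421 = 0.526246
savings = 1 - ratio = 1 - 0.526246 = 0.473754
as a percentage: 0.473754 * 100 = 47.38%

Space savings = 1 - 7589/14421 = 47.38%


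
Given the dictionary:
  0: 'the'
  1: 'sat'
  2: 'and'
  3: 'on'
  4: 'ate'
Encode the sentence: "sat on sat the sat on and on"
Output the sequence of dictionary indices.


Look up each word in the dictionary:
  'sat' -> 1
  'on' -> 3
  'sat' -> 1
  'the' -> 0
  'sat' -> 1
  'on' -> 3
  'and' -> 2
  'on' -> 3

Encoded: [1, 3, 1, 0, 1, 3, 2, 3]


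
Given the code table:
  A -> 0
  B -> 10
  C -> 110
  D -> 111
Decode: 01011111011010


Decoding:
0 -> A
10 -> B
111 -> D
110 -> C
110 -> C
10 -> B


Result: ABDCCB


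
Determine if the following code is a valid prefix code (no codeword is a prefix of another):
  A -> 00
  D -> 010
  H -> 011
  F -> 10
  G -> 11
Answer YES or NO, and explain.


Checking each pair (does one codeword prefix another?):
  A='00' vs D='010': no prefix
  A='00' vs H='011': no prefix
  A='00' vs F='10': no prefix
  A='00' vs G='11': no prefix
  D='010' vs A='00': no prefix
  D='010' vs H='011': no prefix
  D='010' vs F='10': no prefix
  D='010' vs G='11': no prefix
  H='011' vs A='00': no prefix
  H='011' vs D='010': no prefix
  H='011' vs F='10': no prefix
  H='011' vs G='11': no prefix
  F='10' vs A='00': no prefix
  F='10' vs D='010': no prefix
  F='10' vs H='011': no prefix
  F='10' vs G='11': no prefix
  G='11' vs A='00': no prefix
  G='11' vs D='010': no prefix
  G='11' vs H='011': no prefix
  G='11' vs F='10': no prefix
No violation found over all pairs.

YES -- this is a valid prefix code. No codeword is a prefix of any other codeword.


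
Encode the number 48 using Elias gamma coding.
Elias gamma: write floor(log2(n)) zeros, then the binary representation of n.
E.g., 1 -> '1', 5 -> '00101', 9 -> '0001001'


num_bits = floor(log2(48)) + 1 = 6
leading_zeros = num_bits - 1 = 5
binary(48) = 110000

Elias gamma(48) = '00000' + '110000' = 00000110000 (11 bits)


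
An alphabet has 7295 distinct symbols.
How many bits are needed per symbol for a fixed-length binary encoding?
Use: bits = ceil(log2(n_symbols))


log2(7295) = 12.8327
Bracket: 2^12 = 4096 < 7295 <= 2^13 = 8192
So ceil(log2(7295)) = 13

bits = ceil(log2(7295)) = ceil(12.8327) = 13 bits


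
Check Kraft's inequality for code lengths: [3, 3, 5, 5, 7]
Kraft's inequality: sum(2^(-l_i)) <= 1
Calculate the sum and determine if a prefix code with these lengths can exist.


Sum = 2^(-3) + 2^(-3) + 2^(-5) + 2^(-5) + 2^(-7)
    = 0.125 + 0.125 + 0.03125 + 0.03125 + 0.0078125
    = 41/128 = 0.3203125
Since 0.3203125 <= 1, Kraft's inequality IS satisfied.
A prefix code with these lengths CAN exist.

Kraft sum = 0.3203125. Satisfied.


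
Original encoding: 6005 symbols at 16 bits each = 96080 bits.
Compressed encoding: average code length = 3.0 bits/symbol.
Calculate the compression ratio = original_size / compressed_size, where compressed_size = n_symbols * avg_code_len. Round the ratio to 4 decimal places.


original_size = n_symbols * orig_bits = 6005 * 16 = 96080 bits
compressed_size = n_symbols * avg_code_len = 6005 * 3.0 = 18015.0 bits
ratio = original_size / compressed_size = 96080 / 18015.0 = 5.3333

Compression ratio = 5.3333


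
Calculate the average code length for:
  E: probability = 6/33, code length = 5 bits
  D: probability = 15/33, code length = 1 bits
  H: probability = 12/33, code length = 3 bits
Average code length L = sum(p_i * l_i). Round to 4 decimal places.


Weighted contributions p_i * l_i:
  E: (6/33) * 5 = 30/33
  D: (15/33) * 1 = 15/33
  H: (12/33) * 3 = 36/33
Sum = (30 + 15 + 36)/33 = 81/33

L = 81/33 = 2.4545 bits/symbol


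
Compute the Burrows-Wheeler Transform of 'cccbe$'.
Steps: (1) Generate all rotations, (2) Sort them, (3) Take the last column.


Rotations (sorted):
  0: $cccbe -> last char: e
  1: be$ccc -> last char: c
  2: cbe$cc -> last char: c
  3: ccbe$c -> last char: c
  4: cccbe$ -> last char: $
  5: e$cccb -> last char: b


BWT = eccc$b


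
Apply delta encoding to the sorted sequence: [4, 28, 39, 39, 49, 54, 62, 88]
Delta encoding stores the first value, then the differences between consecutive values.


First value: 4
Deltas:
  28 - 4 = 24
  39 - 28 = 11
  39 - 39 = 0
  49 - 39 = 10
  54 - 49 = 5
  62 - 54 = 8
  88 - 62 = 26


Delta encoded: [4, 24, 11, 0, 10, 5, 8, 26]


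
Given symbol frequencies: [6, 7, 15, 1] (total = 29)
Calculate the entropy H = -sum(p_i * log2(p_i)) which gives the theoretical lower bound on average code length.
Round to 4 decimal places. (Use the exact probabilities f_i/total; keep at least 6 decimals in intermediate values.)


Per-symbol terms -p_i * log2(p_i) with p_i = f_i/29:
  p = 6/29 = 0.206897: log2(p) = -2.273018, -p*log2(p) = 0.470280
  p = 7/29 = 0.241379: log2(p) = -2.050626, -p*log2(p) = 0.494979
  p = 15/29 = 0.517241: log2(p) = -0.951090, -p*log2(p) = 0.491943
  p = 1/29 = 0.034483: log2(p) = -4.857981, -p*log2(p) = 0.167517
H = 0.470280 + 0.494979 + 0.491943 + 0.167517 = 1.624719

H = 1.6247 bits/symbol


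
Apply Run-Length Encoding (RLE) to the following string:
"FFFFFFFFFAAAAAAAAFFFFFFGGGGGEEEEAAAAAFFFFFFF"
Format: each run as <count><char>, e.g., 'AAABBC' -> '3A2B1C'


Scanning runs left to right:
  i=0: run of 'F' x 9 -> '9F'
  i=9: run of 'A' x 8 -> '8A'
  i=17: run of 'F' x 6 -> '6F'
  i=23: run of 'G' x 5 -> '5G'
  i=28: run of 'E' x 4 -> '4E'
  i=32: run of 'A' x 5 -> '5A'
  i=37: run of 'F' x 7 -> '7F'

RLE = 9F8A6F5G4E5A7F


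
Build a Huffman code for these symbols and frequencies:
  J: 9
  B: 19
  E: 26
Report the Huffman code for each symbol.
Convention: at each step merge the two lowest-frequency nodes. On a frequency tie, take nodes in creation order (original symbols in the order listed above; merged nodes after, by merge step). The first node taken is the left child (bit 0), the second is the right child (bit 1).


Huffman tree construction:
Step 1: Merge J(9) + B(19) = 28
Step 2: Merge E(26) + (J+B)(28) = 54
Read each symbol's code off the tree from the root (left child = 0, right child = 1).

Codes:
  J: 10 (length 2)
  B: 11 (length 2)
  E: 0 (length 1)
Average code length: 82/54 = 1.5185 bits/symbol


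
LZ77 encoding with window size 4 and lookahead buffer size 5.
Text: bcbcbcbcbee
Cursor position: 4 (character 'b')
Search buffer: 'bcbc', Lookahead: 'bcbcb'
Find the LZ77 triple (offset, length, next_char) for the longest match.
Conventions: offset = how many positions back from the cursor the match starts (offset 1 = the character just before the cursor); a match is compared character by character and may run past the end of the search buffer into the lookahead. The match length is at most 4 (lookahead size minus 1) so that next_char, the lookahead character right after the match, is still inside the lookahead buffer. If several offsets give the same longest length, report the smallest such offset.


Try each offset into the search buffer:
  offset=1 (pos 3, char 'c'): match length 0
  offset=2 (pos 2, char 'b'): match length 4
  offset=3 (pos 1, char 'c'): match length 0
  offset=4 (pos 0, char 'b'): match length 4
Longest match has length 4, found at offsets 2, 4; take the smallest, offset 2.
next_char = character at position 4 + 4 = 8 -> 'b'

Best match: offset=2, length=4 (matching 'bcbc' starting at position 2)
LZ77 triple: (2, 4, 'b')


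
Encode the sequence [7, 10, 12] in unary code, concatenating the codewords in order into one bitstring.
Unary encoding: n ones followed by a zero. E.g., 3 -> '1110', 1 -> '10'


Encode each number as n ones followed by a terminating 0:
  7 -> 11111110 (8 bits)
  10 -> 11111111110 (11 bits)
  12 -> 1111111111110 (13 bits)
Total length = 8 + 11 + 13 = 32 bits.

Unary([7, 10, 12]) = 11111110111111111101111111111110 (32 bits)


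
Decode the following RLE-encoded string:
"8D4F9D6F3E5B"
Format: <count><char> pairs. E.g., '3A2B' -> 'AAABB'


Expanding each <count><char> pair:
  8D -> 'DDDDDDDD'
  4F -> 'FFFF'
  9D -> 'DDDDDDDDD'
  6F -> 'FFFFFF'
  3E -> 'EEE'
  5B -> 'BBBBB'

Decoded = DDDDDDDDFFFFDDDDDDDDDFFFFFFEEEBBBBB


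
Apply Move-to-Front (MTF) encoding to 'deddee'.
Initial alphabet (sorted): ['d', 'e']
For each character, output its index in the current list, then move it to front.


MTF encoding:
'd': index 0 in ['d', 'e'] -> ['d', 'e']
'e': index 1 in ['d', 'e'] -> ['e', 'd']
'd': index 1 in ['e', 'd'] -> ['d', 'e']
'd': index 0 in ['d', 'e'] -> ['d', 'e']
'e': index 1 in ['d', 'e'] -> ['e', 'd']
'e': index 0 in ['e', 'd'] -> ['e', 'd']


Output: [0, 1, 1, 0, 1, 0]


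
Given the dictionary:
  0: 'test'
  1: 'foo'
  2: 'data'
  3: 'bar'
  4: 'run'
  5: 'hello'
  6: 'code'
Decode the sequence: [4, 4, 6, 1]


Look up each index in the dictionary:
  4 -> 'run'
  4 -> 'run'
  6 -> 'code'
  1 -> 'foo'

Decoded: "run run code foo"
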